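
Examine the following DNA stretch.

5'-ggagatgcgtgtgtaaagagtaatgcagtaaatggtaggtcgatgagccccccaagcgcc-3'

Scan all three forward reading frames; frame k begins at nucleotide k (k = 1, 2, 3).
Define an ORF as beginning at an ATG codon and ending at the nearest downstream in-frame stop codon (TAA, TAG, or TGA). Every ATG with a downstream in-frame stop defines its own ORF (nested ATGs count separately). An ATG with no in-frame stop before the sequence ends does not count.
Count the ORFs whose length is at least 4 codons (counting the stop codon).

Frame 1: GGA GAT GCG TGT GTA AAG AGT AAT GCA GTA AAT GGT AGG TCG ATG AGC CCC CCA AGC GCC — no ATG→stop ORF.
Frame 2: GAG ATG CGT GTG TAA AGA GTA ATG CAG TAA ATG GTA GGT CGA TGA GCC CCC CAA GCG — ATG at 5, stop TAA at 14 → 12 nt; ATG at 23, stop TAA at 29 → 9 nt; ATG at 32, stop TGA at 44 → 15 nt.
Frame 3: AGA TGC GTG TGT AAA GAG TAA TGC AGT AAA TGG TAG GTC GAT GAG CCC CCC AAG CGC — no ATG→stop ORF.
ORFs ≥ 4 codons: frame 2 5–16 (4 codons), frame 2 32–46 (5 codons). Count = 2.

2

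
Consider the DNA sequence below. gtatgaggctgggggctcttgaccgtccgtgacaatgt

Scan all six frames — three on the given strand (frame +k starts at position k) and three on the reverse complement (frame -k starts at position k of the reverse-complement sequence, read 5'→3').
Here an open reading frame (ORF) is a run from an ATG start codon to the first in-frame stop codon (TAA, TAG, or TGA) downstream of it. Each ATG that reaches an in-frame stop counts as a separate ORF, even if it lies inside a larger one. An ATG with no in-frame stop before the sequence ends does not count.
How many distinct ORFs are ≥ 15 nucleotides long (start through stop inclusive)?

Reverse complement (5'→3'): ACATTGTCACGGACGGTCAAGAGCCCCCAGCCTCATAC
Frame +1: GTA TGA GGC TGG GGG CTC TTG ACC GTC CGT GAC AAT — no ATG→stop ORF.
Frame +2: TAT GAG GCT GGG GGC TCT TGA CCG TCC GTG ACA ATG — no ATG→stop ORF.
Frame +3: ATG AGG CTG GGG GCT CTT GAC CGT CCG TGA CAA TGT — ATG at 3, stop TGA at 30 → 30 nt.
Frame -1: ACA TTG TCA CGG ACG GTC AAG AGC CCC CAG CCT CAT — no ATG→stop ORF.
Frame -2: CAT TGT CAC GGA CGG TCA AGA GCC CCC AGC CTC ATA — no ATG→stop ORF.
Frame -3: ATT GTC ACG GAC GGT CAA GAG CCC CCA GCC TCA TAC — no ATG→stop ORF.
ORFs ≥ 15 nucleotides: frame +3 3–32 (30 nucleotides). Count = 1.

1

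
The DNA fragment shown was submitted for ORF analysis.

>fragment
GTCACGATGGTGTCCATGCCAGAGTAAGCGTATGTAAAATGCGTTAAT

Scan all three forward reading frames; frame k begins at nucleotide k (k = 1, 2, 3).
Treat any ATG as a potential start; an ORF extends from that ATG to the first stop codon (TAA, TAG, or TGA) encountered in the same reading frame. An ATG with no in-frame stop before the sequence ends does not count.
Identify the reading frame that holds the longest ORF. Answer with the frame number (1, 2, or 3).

1

Frame 1: GTC ACG ATG GTG TCC ATG CCA GAG TAA GCG TAT GTA AAA TGC GTT AAT — ATG at 7, stop TAA at 25 → 21 nt; ATG at 16, stop TAA at 25 → 12 nt.
Frame 2: TCA CGA TGG TGT CCA TGC CAG AGT AAG CGT ATG TAA AAT GCG TTA — ATG at 32, stop TAA at 35 → 6 nt.
Frame 3: CAC GAT GGT GTC CAT GCC AGA GTA AGC GTA TGT AAA ATG CGT TAA — ATG at 39, stop TAA at 45 → 9 nt.
Longest ORF is 21 nt in frame 1 (positions 7–27).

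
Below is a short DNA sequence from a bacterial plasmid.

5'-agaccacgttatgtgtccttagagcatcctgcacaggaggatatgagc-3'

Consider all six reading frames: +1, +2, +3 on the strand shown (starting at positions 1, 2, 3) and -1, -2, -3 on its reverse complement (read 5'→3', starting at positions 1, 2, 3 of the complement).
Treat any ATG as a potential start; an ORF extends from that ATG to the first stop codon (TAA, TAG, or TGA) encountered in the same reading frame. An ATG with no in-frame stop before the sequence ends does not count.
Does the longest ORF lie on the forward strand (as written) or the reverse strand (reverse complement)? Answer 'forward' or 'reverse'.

Reverse complement (5'→3'): GCTCATATCCTCCTGTGCAGGATGCTCTAAGGACACATAACGTGGTCT
Frame +1: AGA CCA CGT TAT GTG TCC TTA GAG CAT CCT GCA CAG GAG GAT ATG AGC — no ATG→stop ORF.
Frame +2: GAC CAC GTT ATG TGT CCT TAG AGC ATC CTG CAC AGG AGG ATA TGA — ATG at 11, stop TAG at 20 → 12 nt.
Frame +3: ACC ACG TTA TGT GTC CTT AGA GCA TCC TGC ACA GGA GGA TAT GAG — no ATG→stop ORF.
Frame -1: GCT CAT ATC CTC CTG TGC AGG ATG CTC TAA GGA CAC ATA ACG TGG TCT — ATG at 22, stop TAA at 28 → 9 nt.
Frame -2: CTC ATA TCC TCC TGT GCA GGA TGC TCT AAG GAC ACA TAA CGT GGT — no ATG→stop ORF.
Frame -3: TCA TAT CCT CCT GTG CAG GAT GCT CTA AGG ACA CAT AAC GTG GTC — no ATG→stop ORF.
Forward-strand max 12 nt; reverse-strand max 9 nt. The forward strand has the longer ORF.

forward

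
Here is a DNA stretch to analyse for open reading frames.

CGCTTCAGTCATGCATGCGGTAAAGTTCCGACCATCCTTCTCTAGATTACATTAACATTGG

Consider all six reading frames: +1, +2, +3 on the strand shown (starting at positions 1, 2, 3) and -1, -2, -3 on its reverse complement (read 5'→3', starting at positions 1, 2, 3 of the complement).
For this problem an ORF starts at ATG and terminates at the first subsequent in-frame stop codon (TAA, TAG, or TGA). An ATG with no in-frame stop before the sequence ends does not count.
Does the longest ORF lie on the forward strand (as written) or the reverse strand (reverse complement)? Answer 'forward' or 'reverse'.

Reverse complement (5'→3'): CCAATGTTAATGTAATCTAGAGAAGGATGGTCGGAACTTTACCGCATGCATGACTGAAGCG
Frame +1: CGC TTC AGT CAT GCA TGC GGT AAA GTT CCG ACC ATC CTT CTC TAG ATT ACA TTA ACA TTG — no ATG→stop ORF.
Frame +2: GCT TCA GTC ATG CAT GCG GTA AAG TTC CGA CCA TCC TTC TCT AGA TTA CAT TAA CAT TGG — ATG at 11, stop TAA at 53 → 45 nt.
Frame +3: CTT CAG TCA TGC ATG CGG TAA AGT TCC GAC CAT CCT TCT CTA GAT TAC ATT AAC ATT — ATG at 15, stop TAA at 21 → 9 nt.
Frame -1: CCA ATG TTA ATG TAA TCT AGA GAA GGA TGG TCG GAA CTT TAC CGC ATG CAT GAC TGA AGC — ATG at 4, stop TAA at 13 → 12 nt; ATG at 10, stop TAA at 13 → 6 nt; ATG at 46, stop TGA at 55 → 12 nt.
Frame -2: CAA TGT TAA TGT AAT CTA GAG AAG GAT GGT CGG AAC TTT ACC GCA TGC ATG ACT GAA GCG — no ATG→stop ORF.
Frame -3: AAT GTT AAT GTA ATC TAG AGA AGG ATG GTC GGA ACT TTA CCG CAT GCA TGA CTG AAG — ATG at 27, stop TGA at 51 → 27 nt.
Forward-strand max 45 nt; reverse-strand max 27 nt. The forward strand has the longer ORF.

forward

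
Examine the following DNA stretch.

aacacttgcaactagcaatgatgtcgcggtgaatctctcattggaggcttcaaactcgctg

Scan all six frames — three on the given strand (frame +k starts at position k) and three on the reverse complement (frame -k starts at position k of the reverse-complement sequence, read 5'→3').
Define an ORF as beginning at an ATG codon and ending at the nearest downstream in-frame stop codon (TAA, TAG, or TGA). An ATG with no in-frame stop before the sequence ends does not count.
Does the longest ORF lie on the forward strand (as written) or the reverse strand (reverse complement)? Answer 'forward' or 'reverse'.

reverse

Reverse complement (5'→3'): CAGCGAGTTTGAAGCCTCCAATGAGAGATTCACCGCGACATCATTGCTAGTTGCAAGTGTT
Frame +1: AAC ACT TGC AAC TAG CAA TGA TGT CGC GGT GAA TCT CTC ATT GGA GGC TTC AAA CTC GCT — no ATG→stop ORF.
Frame +2: ACA CTT GCA ACT AGC AAT GAT GTC GCG GTG AAT CTC TCA TTG GAG GCT TCA AAC TCG CTG — no ATG→stop ORF.
Frame +3: CAC TTG CAA CTA GCA ATG ATG TCG CGG TGA ATC TCT CAT TGG AGG CTT CAA ACT CGC — ATG at 18, stop TGA at 30 → 15 nt; ATG at 21, stop TGA at 30 → 12 nt.
Frame -1: CAG CGA GTT TGA AGC CTC CAA TGA GAG ATT CAC CGC GAC ATC ATT GCT AGT TGC AAG TGT — no ATG→stop ORF.
Frame -2: AGC GAG TTT GAA GCC TCC AAT GAG AGA TTC ACC GCG ACA TCA TTG CTA GTT GCA AGT GTT — no ATG→stop ORF.
Frame -3: GCG AGT TTG AAG CCT CCA ATG AGA GAT TCA CCG CGA CAT CAT TGC TAG TTG CAA GTG — ATG at 21, stop TAG at 48 → 30 nt.
Forward-strand max 15 nt; reverse-strand max 30 nt. The reverse strand has the longer ORF.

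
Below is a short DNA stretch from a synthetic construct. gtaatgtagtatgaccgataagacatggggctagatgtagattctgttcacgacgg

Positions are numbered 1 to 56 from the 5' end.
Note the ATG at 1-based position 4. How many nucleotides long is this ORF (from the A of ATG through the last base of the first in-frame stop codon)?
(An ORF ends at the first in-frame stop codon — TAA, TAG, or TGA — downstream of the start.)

Codons from position 4: ATG (4–6), TAG (7–9).
TAG is the first in-frame stop; ORF spans 4–9, 6 nucleotides.

6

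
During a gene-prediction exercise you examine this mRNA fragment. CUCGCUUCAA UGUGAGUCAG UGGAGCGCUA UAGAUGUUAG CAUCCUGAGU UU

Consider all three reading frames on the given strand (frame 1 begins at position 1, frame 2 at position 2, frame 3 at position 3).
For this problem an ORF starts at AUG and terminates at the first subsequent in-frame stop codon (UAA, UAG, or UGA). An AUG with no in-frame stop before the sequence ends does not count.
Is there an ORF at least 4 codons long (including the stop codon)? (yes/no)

yes

Frame 1: CUC GCU UCA AUG UGA GUC AGU GGA GCG CUA UAG AUG UUA GCA UCC UGA GUU — AUG at 10, stop UGA at 13 → 6 nt; AUG at 34, stop UGA at 46 → 15 nt.
Frame 2: UCG CUU CAA UGU GAG UCA GUG GAG CGC UAU AGA UGU UAG CAU CCU GAG UUU — no AUG→stop ORF.
Frame 3: CGC UUC AAU GUG AGU CAG UGG AGC GCU AUA GAU GUU AGC AUC CUG AGU — no AUG→stop ORF.
Frame 1 has an ORF of 5 codons (positions 34–48) ≥ 4, so yes.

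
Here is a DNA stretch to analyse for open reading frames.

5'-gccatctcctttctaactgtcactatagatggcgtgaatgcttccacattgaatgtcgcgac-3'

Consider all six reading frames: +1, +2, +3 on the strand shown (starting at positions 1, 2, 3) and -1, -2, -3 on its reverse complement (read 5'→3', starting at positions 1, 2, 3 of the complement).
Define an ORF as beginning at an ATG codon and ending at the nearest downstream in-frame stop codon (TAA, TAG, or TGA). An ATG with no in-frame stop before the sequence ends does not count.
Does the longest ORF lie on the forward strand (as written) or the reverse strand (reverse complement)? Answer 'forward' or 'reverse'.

Reverse complement (5'→3'): GTCGCGACATTCAATGTGGAAGCATTCACGCCATCTATAGTGACAGTTAGAAAGGAGATGGC
Frame +1: GCC ATC TCC TTT CTA ACT GTC ACT ATA GAT GGC GTG AAT GCT TCC ACA TTG AAT GTC GCG — no ATG→stop ORF.
Frame +2: CCA TCT CCT TTC TAA CTG TCA CTA TAG ATG GCG TGA ATG CTT CCA CAT TGA ATG TCG CGA — ATG at 29, stop TGA at 35 → 9 nt; ATG at 38, stop TGA at 50 → 15 nt.
Frame +3: CAT CTC CTT TCT AAC TGT CAC TAT AGA TGG CGT GAA TGC TTC CAC ATT GAA TGT CGC GAC — no ATG→stop ORF.
Frame -1: GTC GCG ACA TTC AAT GTG GAA GCA TTC ACG CCA TCT ATA GTG ACA GTT AGA AAG GAG ATG — no ATG→stop ORF.
Frame -2: TCG CGA CAT TCA ATG TGG AAG CAT TCA CGC CAT CTA TAG TGA CAG TTA GAA AGG AGA TGG — ATG at 14, stop TAG at 38 → 27 nt.
Frame -3: CGC GAC ATT CAA TGT GGA AGC ATT CAC GCC ATC TAT AGT GAC AGT TAG AAA GGA GAT GGC — no ATG→stop ORF.
Forward-strand max 15 nt; reverse-strand max 27 nt. The reverse strand has the longer ORF.

reverse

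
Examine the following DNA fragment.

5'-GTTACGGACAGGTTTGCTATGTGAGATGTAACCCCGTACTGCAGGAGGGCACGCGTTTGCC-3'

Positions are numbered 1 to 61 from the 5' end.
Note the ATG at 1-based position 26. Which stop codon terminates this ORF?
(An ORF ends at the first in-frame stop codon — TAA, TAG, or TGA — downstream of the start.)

Codons from position 26: ATG (26–28), TAA (29–31).
The first in-frame stop codon is TAA.

TAA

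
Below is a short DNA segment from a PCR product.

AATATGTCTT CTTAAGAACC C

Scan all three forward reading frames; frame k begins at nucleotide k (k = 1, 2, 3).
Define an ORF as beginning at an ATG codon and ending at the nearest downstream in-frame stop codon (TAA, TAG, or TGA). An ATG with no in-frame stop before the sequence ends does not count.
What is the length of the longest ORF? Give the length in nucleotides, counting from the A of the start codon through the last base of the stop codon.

Frame 1: AAT ATG TCT TCT TAA GAA CCC — ATG at 4, stop TAA at 13 → 12 nt.
Frame 2: ATA TGT CTT CTT AAG AAC — no ATG→stop ORF.
Frame 3: TAT GTC TTC TTA AGA ACC — no ATG→stop ORF.
Longest: frame 1, positions 4–15, 12 nt = 4 codons = 3 aa. → 12 nucleotides.

12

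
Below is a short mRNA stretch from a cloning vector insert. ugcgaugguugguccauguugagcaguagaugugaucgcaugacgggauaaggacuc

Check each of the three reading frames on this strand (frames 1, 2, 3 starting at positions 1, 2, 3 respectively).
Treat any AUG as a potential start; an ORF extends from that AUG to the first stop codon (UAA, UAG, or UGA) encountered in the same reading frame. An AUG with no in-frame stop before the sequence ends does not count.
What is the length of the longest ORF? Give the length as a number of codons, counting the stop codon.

12

Frame 1: UGC GAU GGU UGG UCC AUG UUG AGC AGU AGA UGU GAU CGC AUG ACG GGA UAA GGA CUC — AUG at 16, stop UAA at 49 → 36 nt; AUG at 40, stop UAA at 49 → 12 nt.
Frame 2: GCG AUG GUU GGU CCA UGU UGA GCA GUA GAU GUG AUC GCA UGA CGG GAU AAG GAC — AUG at 5, stop UGA at 20 → 18 nt.
Frame 3: CGA UGG UUG GUC CAU GUU GAG CAG UAG AUG UGA UCG CAU GAC GGG AUA AGG ACU — AUG at 30, stop UGA at 33 → 6 nt.
Longest: frame 1, positions 16–51, 36 nt = 12 codons = 11 aa. → 12 codons.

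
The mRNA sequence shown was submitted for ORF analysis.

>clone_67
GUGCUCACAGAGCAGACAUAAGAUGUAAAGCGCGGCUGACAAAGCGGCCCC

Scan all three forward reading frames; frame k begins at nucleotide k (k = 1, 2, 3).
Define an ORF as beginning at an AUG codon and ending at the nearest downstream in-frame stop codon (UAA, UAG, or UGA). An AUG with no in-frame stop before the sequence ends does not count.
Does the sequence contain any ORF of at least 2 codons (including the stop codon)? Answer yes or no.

yes

Frame 1: GUG CUC ACA GAG CAG ACA UAA GAU GUA AAG CGC GGC UGA CAA AGC GGC CCC — no AUG→stop ORF.
Frame 2: UGC UCA CAG AGC AGA CAU AAG AUG UAA AGC GCG GCU GAC AAA GCG GCC — AUG at 23, stop UAA at 26 → 6 nt.
Frame 3: GCU CAC AGA GCA GAC AUA AGA UGU AAA GCG CGG CUG ACA AAG CGG CCC — no AUG→stop ORF.
Frame 2 has an ORF of 2 codons (positions 23–28) ≥ 2, so yes.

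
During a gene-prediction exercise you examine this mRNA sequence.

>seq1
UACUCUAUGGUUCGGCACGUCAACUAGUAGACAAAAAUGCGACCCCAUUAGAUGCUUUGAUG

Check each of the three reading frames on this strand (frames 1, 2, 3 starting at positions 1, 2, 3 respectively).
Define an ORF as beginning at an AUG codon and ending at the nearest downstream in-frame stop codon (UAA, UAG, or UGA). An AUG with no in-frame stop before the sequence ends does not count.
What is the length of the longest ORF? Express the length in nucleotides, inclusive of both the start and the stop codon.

Frame 1: UAC UCU AUG GUU CGG CAC GUC AAC UAG UAG ACA AAA AUG CGA CCC CAU UAG AUG CUU UGA — AUG at 7, stop UAG at 25 → 21 nt; AUG at 37, stop UAG at 49 → 15 nt; AUG at 52, stop UGA at 58 → 9 nt.
Frame 2: ACU CUA UGG UUC GGC ACG UCA ACU AGU AGA CAA AAA UGC GAC CCC AUU AGA UGC UUU GAU — no AUG→stop ORF.
Frame 3: CUC UAU GGU UCG GCA CGU CAA CUA GUA GAC AAA AAU GCG ACC CCA UUA GAU GCU UUG AUG — no AUG→stop ORF.
Longest: frame 1, positions 7–27, 21 nt = 7 codons = 6 aa. → 21 nucleotides.

21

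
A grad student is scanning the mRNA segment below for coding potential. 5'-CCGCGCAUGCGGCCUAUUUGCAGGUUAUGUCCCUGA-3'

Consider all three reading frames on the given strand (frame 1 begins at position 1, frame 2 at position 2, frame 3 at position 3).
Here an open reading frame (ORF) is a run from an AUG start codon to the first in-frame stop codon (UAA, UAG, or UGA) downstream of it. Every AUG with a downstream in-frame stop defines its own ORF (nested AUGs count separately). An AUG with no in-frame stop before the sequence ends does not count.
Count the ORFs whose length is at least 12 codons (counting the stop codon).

0

Frame 1: CCG CGC AUG CGG CCU AUU UGC AGG UUA UGU CCC UGA — AUG at 7, stop UGA at 34 → 30 nt.
Frame 2: CGC GCA UGC GGC CUA UUU GCA GGU UAU GUC CCU — no AUG→stop ORF.
Frame 3: GCG CAU GCG GCC UAU UUG CAG GUU AUG UCC CUG — no AUG→stop ORF.
No ORF reaches 12 codons. Count = 0.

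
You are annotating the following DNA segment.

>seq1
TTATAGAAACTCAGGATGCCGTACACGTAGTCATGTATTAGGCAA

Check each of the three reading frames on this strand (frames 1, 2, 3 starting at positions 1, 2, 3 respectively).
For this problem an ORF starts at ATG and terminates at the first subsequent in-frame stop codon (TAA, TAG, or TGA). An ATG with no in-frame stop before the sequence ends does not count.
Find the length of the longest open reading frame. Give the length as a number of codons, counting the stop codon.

Frame 1: TTA TAG AAA CTC AGG ATG CCG TAC ACG TAG TCA TGT ATT AGG CAA — ATG at 16, stop TAG at 28 → 15 nt.
Frame 2: TAT AGA AAC TCA GGA TGC CGT ACA CGT AGT CAT GTA TTA GGC — no ATG→stop ORF.
Frame 3: ATA GAA ACT CAG GAT GCC GTA CAC GTA GTC ATG TAT TAG GCA — ATG at 33, stop TAG at 39 → 9 nt.
Longest: frame 1, positions 16–30, 15 nt = 5 codons = 4 aa. → 5 codons.

5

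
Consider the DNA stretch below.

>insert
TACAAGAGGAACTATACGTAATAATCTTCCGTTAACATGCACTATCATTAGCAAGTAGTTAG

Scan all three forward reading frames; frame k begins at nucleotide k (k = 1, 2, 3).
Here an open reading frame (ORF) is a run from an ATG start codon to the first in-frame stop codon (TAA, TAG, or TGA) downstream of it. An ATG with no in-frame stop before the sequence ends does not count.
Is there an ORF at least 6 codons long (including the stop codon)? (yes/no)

Frame 1: TAC AAG AGG AAC TAT ACG TAA TAA TCT TCC GTT AAC ATG CAC TAT CAT TAG CAA GTA GTT — ATG at 37, stop TAG at 49 → 15 nt.
Frame 2: ACA AGA GGA ACT ATA CGT AAT AAT CTT CCG TTA ACA TGC ACT ATC ATT AGC AAG TAG TTA — no ATG→stop ORF.
Frame 3: CAA GAG GAA CTA TAC GTA ATA ATC TTC CGT TAA CAT GCA CTA TCA TTA GCA AGT AGT TAG — no ATG→stop ORF.
Largest ORF found is 5 codons < 6, so no.

no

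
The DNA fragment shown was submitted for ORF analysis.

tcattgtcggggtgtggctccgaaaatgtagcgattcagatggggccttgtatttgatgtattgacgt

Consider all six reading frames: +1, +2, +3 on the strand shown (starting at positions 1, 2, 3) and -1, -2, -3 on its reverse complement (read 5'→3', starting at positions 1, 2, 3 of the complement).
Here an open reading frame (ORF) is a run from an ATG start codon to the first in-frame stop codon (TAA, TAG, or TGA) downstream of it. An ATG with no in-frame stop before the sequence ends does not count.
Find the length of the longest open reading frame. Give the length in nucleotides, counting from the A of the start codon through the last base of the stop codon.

18

Reverse complement (5'→3'): ACGTCAATACATCAAATACAAGGCCCCATCTGAATCGCTACATTTTCGGAGCCACACCCCGACAATGA
Frame +1: TCA TTG TCG GGG TGT GGC TCC GAA AAT GTA GCG ATT CAG ATG GGG CCT TGT ATT TGA TGT ATT GAC — ATG at 40, stop TGA at 55 → 18 nt.
Frame +2: CAT TGT CGG GGT GTG GCT CCG AAA ATG TAG CGA TTC AGA TGG GGC CTT GTA TTT GAT GTA TTG ACG — ATG at 26, stop TAG at 29 → 6 nt.
Frame +3: ATT GTC GGG GTG TGG CTC CGA AAA TGT AGC GAT TCA GAT GGG GCC TTG TAT TTG ATG TAT TGA CGT — ATG at 57, stop TGA at 63 → 9 nt.
Frame -1: ACG TCA ATA CAT CAA ATA CAA GGC CCC ATC TGA ATC GCT ACA TTT TCG GAG CCA CAC CCC GAC AAT — no ATG→stop ORF.
Frame -2: CGT CAA TAC ATC AAA TAC AAG GCC CCA TCT GAA TCG CTA CAT TTT CGG AGC CAC ACC CCG ACA ATG — no ATG→stop ORF.
Frame -3: GTC AAT ACA TCA AAT ACA AGG CCC CAT CTG AAT CGC TAC ATT TTC GGA GCC ACA CCC CGA CAA TGA — no ATG→stop ORF.
Longest: frame +1, positions 40–57, 18 nt = 6 codons = 5 aa. → 18 nucleotides.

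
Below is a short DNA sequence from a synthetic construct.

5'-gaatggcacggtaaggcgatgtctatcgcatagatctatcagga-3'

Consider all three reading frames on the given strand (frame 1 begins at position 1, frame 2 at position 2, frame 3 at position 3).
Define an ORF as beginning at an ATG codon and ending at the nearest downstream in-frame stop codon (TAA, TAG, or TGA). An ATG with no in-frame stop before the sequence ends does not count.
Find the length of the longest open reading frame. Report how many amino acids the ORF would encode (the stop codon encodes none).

Frame 1: GAA TGG CAC GGT AAG GCG ATG TCT ATC GCA TAG ATC TAT CAG — ATG at 19, stop TAG at 31 → 15 nt.
Frame 2: AAT GGC ACG GTA AGG CGA TGT CTA TCG CAT AGA TCT ATC AGG — no ATG→stop ORF.
Frame 3: ATG GCA CGG TAA GGC GAT GTC TAT CGC ATA GAT CTA TCA GGA — ATG at 3, stop TAA at 12 → 12 nt.
Longest: frame 1, positions 19–33, 15 nt = 5 codons = 4 aa. → 4 amino acids.

4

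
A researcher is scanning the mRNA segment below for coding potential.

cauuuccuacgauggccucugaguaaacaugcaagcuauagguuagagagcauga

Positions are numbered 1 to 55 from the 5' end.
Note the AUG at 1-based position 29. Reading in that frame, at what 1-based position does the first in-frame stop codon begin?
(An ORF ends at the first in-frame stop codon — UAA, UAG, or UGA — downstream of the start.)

Codons from position 29: AUG (29–31), CAA (32–34), GCU (35–37), AUA (38–40), GGU (41–43), UAG (44–46).
UAG is a stop codon; it begins at position 44.

44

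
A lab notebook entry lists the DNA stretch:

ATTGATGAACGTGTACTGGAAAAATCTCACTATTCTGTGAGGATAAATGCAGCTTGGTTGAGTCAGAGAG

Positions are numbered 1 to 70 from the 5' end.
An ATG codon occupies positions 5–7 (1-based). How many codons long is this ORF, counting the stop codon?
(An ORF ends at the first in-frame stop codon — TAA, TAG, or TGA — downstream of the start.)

Codons from position 5: ATG (5–7), AAC (8–10), GTG (11–13), TAC (14–16), TGG (17–19), AAA (20–22), AAT (23–25), CTC (26–28), ACT (29–31), ATT (32–34), CTG (35–37), TGA (38–40).
TGA is the first in-frame stop; that's 12 codons including the stop.

12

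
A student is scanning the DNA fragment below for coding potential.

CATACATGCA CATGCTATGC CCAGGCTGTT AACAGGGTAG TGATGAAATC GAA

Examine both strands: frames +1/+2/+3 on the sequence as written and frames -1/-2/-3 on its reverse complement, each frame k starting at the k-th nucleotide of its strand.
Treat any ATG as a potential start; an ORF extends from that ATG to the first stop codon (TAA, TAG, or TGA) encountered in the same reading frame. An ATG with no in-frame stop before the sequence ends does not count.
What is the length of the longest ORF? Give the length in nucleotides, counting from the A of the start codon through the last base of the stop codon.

27

Reverse complement (5'→3'): TTCGATTTCATCACTACCCTGTTAACAGCCTGGGCATAGCATGTGCATGTATG
Frame +1: CAT ACA TGC ACA TGC TAT GCC CAG GCT GTT AAC AGG GTA GTG ATG AAA TCG — no ATG→stop ORF.
Frame +2: ATA CAT GCA CAT GCT ATG CCC AGG CTG TTA ACA GGG TAG TGA TGA AAT CGA — ATG at 17, stop TAG at 38 → 24 nt.
Frame +3: TAC ATG CAC ATG CTA TGC CCA GGC TGT TAA CAG GGT AGT GAT GAA ATC GAA — ATG at 6, stop TAA at 30 → 27 nt; ATG at 12, stop TAA at 30 → 21 nt.
Frame -1: TTC GAT TTC ATC ACT ACC CTG TTA ACA GCC TGG GCA TAG CAT GTG CAT GTA — no ATG→stop ORF.
Frame -2: TCG ATT TCA TCA CTA CCC TGT TAA CAG CCT GGG CAT AGC ATG TGC ATG TAT — no ATG→stop ORF.
Frame -3: CGA TTT CAT CAC TAC CCT GTT AAC AGC CTG GGC ATA GCA TGT GCA TGT ATG — no ATG→stop ORF.
Longest: frame +3, positions 6–32, 27 nt = 9 codons = 8 aa. → 27 nucleotides.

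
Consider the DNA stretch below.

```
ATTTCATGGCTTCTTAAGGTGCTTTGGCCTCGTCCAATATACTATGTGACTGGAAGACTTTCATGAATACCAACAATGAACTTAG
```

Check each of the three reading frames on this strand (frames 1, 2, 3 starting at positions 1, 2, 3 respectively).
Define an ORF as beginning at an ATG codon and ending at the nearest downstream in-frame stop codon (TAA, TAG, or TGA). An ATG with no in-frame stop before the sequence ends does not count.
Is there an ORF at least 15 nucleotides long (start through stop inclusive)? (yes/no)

no

Frame 1: ATT TCA TGG CTT CTT AAG GTG CTT TGG CCT CGT CCA ATA TAC TAT GTG ACT GGA AGA CTT TCA TGA ATA CCA ACA ATG AAC TTA — no ATG→stop ORF.
Frame 2: TTT CAT GGC TTC TTA AGG TGC TTT GGC CTC GTC CAA TAT ACT ATG TGA CTG GAA GAC TTT CAT GAA TAC CAA CAA TGA ACT TAG — ATG at 44, stop TGA at 47 → 6 nt.
Frame 3: TTC ATG GCT TCT TAA GGT GCT TTG GCC TCG TCC AAT ATA CTA TGT GAC TGG AAG ACT TTC ATG AAT ACC AAC AAT GAA CTT — ATG at 6, stop TAA at 15 → 12 nt.
Largest ORF found is 12 nucleotides < 15, so no.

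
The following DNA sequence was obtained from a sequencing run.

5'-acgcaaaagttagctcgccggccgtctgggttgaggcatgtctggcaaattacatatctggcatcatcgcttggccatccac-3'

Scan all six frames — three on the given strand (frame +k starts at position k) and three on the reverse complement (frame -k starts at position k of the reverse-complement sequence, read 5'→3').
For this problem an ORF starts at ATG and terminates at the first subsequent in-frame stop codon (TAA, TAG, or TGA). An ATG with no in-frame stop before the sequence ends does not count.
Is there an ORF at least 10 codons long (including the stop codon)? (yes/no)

Reverse complement (5'→3'): GTGGATGGCCAAGCGATGATGCCAGATATGTAATTTGCCAGACATGCCTCAACCCAGACGGCCGGCGAGCTAACTTTTGCGT
Frame +1: ACG CAA AAG TTA GCT CGC CGG CCG TCT GGG TTG AGG CAT GTC TGG CAA ATT ACA TAT CTG GCA TCA TCG CTT GGC CAT CCA — no ATG→stop ORF.
Frame +2: CGC AAA AGT TAG CTC GCC GGC CGT CTG GGT TGA GGC ATG TCT GGC AAA TTA CAT ATC TGG CAT CAT CGC TTG GCC ATC CAC — no ATG→stop ORF.
Frame +3: GCA AAA GTT AGC TCG CCG GCC GTC TGG GTT GAG GCA TGT CTG GCA AAT TAC ATA TCT GGC ATC ATC GCT TGG CCA TCC — no ATG→stop ORF.
Frame -1: GTG GAT GGC CAA GCG ATG ATG CCA GAT ATG TAA TTT GCC AGA CAT GCC TCA ACC CAG ACG GCC GGC GAG CTA ACT TTT GCG — ATG at 16, stop TAA at 31 → 18 nt; ATG at 19, stop TAA at 31 → 15 nt; ATG at 28, stop TAA at 31 → 6 nt.
Frame -2: TGG ATG GCC AAG CGA TGA TGC CAG ATA TGT AAT TTG CCA GAC ATG CCT CAA CCC AGA CGG CCG GCG AGC TAA CTT TTG CGT — ATG at 5, stop TGA at 17 → 15 nt; ATG at 44, stop TAA at 71 → 30 nt.
Frame -3: GGA TGG CCA AGC GAT GAT GCC AGA TAT GTA ATT TGC CAG ACA TGC CTC AAC CCA GAC GGC CGG CGA GCT AAC TTT TGC — no ATG→stop ORF.
Frame -2 has an ORF of 10 codons (positions 44–73) ≥ 10, so yes.

yes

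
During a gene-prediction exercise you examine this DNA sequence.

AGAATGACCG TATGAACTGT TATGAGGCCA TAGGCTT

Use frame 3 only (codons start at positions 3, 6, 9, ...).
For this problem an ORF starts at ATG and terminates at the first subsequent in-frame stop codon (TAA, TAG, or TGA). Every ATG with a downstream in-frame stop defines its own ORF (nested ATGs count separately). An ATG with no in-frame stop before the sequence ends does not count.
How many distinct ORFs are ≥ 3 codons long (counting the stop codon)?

0

Frame 3: AAT GAC CGT ATG AAC TGT TAT GAG GCC ATA GGC — no ATG→stop ORF.
No ORF reaches 3 codons. Count = 0.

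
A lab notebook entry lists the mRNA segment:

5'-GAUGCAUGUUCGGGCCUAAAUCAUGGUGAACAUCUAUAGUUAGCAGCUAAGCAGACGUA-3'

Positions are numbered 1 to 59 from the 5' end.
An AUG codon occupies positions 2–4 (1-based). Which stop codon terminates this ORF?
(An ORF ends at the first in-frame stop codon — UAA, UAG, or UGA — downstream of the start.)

UAA

Codons from position 2: AUG (2–4), CAU (5–7), GUU (8–10), CGG (11–13), GCC (14–16), UAA (17–19).
The first in-frame stop codon is UAA.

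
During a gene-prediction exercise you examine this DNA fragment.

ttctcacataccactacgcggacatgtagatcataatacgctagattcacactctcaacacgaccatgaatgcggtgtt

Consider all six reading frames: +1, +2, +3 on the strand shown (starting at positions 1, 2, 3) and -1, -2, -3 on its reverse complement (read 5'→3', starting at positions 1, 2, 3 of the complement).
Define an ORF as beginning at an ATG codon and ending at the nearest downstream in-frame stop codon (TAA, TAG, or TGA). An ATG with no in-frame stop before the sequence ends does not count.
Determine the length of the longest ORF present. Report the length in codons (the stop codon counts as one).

7

Reverse complement (5'→3'): AACACCGCATTCATGGTCGTGTTGAGAGTGTGAATCTAGCGTATTATGATCTACATGTCCGCGTAGTGGTATGTGAGAA
Frame +1: TTC TCA CAT ACC ACT ACG CGG ACA TGT AGA TCA TAA TAC GCT AGA TTC ACA CTC TCA ACA CGA CCA TGA ATG CGG TGT — no ATG→stop ORF.
Frame +2: TCT CAC ATA CCA CTA CGC GGA CAT GTA GAT CAT AAT ACG CTA GAT TCA CAC TCT CAA CAC GAC CAT GAA TGC GGT GTT — no ATG→stop ORF.
Frame +3: CTC ACA TAC CAC TAC GCG GAC ATG TAG ATC ATA ATA CGC TAG ATT CAC ACT CTC AAC ACG ACC ATG AAT GCG GTG — ATG at 24, stop TAG at 27 → 6 nt.
Frame -1: AAC ACC GCA TTC ATG GTC GTG TTG AGA GTG TGA ATC TAG CGT ATT ATG ATC TAC ATG TCC GCG TAG TGG TAT GTG AGA — ATG at 13, stop TGA at 31 → 21 nt; ATG at 46, stop TAG at 64 → 21 nt; ATG at 55, stop TAG at 64 → 12 nt.
Frame -2: ACA CCG CAT TCA TGG TCG TGT TGA GAG TGT GAA TCT AGC GTA TTA TGA TCT ACA TGT CCG CGT AGT GGT ATG TGA GAA — ATG at 71, stop TGA at 74 → 6 nt.
Frame -3: CAC CGC ATT CAT GGT CGT GTT GAG AGT GTG AAT CTA GCG TAT TAT GAT CTA CAT GTC CGC GTA GTG GTA TGT GAG — no ATG→stop ORF.
Longest: frame -1, positions 13–33, 21 nt = 7 codons = 6 aa. → 7 codons.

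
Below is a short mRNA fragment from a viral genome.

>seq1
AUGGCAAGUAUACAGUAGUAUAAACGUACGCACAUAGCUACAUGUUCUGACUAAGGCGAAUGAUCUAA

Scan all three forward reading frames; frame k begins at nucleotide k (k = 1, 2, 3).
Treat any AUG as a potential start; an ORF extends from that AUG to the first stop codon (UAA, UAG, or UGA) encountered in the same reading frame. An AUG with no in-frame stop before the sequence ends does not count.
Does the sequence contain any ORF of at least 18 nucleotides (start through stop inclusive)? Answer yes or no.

yes

Frame 1: AUG GCA AGU AUA CAG UAG UAU AAA CGU ACG CAC AUA GCU ACA UGU UCU GAC UAA GGC GAA UGA UCU — AUG at 1, stop UAG at 16 → 18 nt.
Frame 2: UGG CAA GUA UAC AGU AGU AUA AAC GUA CGC ACA UAG CUA CAU GUU CUG ACU AAG GCG AAU GAU CUA — no AUG→stop ORF.
Frame 3: GGC AAG UAU ACA GUA GUA UAA ACG UAC GCA CAU AGC UAC AUG UUC UGA CUA AGG CGA AUG AUC UAA — AUG at 42, stop UGA at 48 → 9 nt; AUG at 60, stop UAA at 66 → 9 nt.
Frame 1 has an ORF of 18 nucleotides (positions 1–18) ≥ 18, so yes.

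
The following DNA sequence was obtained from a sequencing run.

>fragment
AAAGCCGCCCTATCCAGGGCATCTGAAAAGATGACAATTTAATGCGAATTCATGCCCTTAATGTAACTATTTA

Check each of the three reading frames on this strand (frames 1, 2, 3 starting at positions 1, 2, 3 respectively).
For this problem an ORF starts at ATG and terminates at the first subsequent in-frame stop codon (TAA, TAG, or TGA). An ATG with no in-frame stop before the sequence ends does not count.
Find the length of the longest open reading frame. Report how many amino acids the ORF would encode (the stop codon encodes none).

4

Frame 1: AAA GCC GCC CTA TCC AGG GCA TCT GAA AAG ATG ACA ATT TAA TGC GAA TTC ATG CCC TTA ATG TAA CTA TTT — ATG at 31, stop TAA at 40 → 12 nt; ATG at 52, stop TAA at 64 → 15 nt; ATG at 61, stop TAA at 64 → 6 nt.
Frame 2: AAG CCG CCC TAT CCA GGG CAT CTG AAA AGA TGA CAA TTT AAT GCG AAT TCA TGC CCT TAA TGT AAC TAT TTA — no ATG→stop ORF.
Frame 3: AGC CGC CCT ATC CAG GGC ATC TGA AAA GAT GAC AAT TTA ATG CGA ATT CAT GCC CTT AAT GTA ACT ATT — no ATG→stop ORF.
Longest: frame 1, positions 52–66, 15 nt = 5 codons = 4 aa. → 4 amino acids.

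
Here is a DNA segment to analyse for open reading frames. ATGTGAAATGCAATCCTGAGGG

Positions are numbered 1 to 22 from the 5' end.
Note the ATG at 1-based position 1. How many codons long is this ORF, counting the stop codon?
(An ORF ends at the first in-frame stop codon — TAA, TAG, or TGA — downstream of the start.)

Codons from position 1: ATG (1–3), TGA (4–6).
TGA is the first in-frame stop; that's 2 codons including the stop.

2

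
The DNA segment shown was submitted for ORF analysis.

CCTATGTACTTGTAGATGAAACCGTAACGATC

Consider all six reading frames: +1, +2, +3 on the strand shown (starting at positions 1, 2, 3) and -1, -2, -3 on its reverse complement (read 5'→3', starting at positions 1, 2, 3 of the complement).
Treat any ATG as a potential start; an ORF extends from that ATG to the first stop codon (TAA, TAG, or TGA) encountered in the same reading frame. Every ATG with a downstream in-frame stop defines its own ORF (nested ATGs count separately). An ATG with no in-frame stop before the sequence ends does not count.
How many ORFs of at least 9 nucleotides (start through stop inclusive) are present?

2

Reverse complement (5'→3'): GATCGTTACGGTTTCATCTACAAGTACATAGG
Frame +1: CCT ATG TAC TTG TAG ATG AAA CCG TAA CGA — ATG at 4, stop TAG at 13 → 12 nt; ATG at 16, stop TAA at 25 → 12 nt.
Frame +2: CTA TGT ACT TGT AGA TGA AAC CGT AAC GAT — no ATG→stop ORF.
Frame +3: TAT GTA CTT GTA GAT GAA ACC GTA ACG ATC — no ATG→stop ORF.
Frame -1: GAT CGT TAC GGT TTC ATC TAC AAG TAC ATA — no ATG→stop ORF.
Frame -2: ATC GTT ACG GTT TCA TCT ACA AGT ACA TAG — no ATG→stop ORF.
Frame -3: TCG TTA CGG TTT CAT CTA CAA GTA CAT AGG — no ATG→stop ORF.
ORFs ≥ 9 nucleotides: frame +1 4–15 (12 nucleotides), frame +1 16–27 (12 nucleotides). Count = 2.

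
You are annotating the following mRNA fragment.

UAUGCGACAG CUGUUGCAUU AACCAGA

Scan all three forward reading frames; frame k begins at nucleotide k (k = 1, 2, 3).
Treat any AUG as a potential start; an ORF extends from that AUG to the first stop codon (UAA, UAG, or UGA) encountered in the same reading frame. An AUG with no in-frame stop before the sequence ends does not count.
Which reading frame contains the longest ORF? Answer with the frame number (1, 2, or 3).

Frame 1: UAU GCG ACA GCU GUU GCA UUA ACC AGA — no AUG→stop ORF.
Frame 2: AUG CGA CAG CUG UUG CAU UAA CCA — AUG at 2, stop UAA at 20 → 21 nt.
Frame 3: UGC GAC AGC UGU UGC AUU AAC CAG — no AUG→stop ORF.
Longest ORF is 21 nt in frame 2 (positions 2–22).

2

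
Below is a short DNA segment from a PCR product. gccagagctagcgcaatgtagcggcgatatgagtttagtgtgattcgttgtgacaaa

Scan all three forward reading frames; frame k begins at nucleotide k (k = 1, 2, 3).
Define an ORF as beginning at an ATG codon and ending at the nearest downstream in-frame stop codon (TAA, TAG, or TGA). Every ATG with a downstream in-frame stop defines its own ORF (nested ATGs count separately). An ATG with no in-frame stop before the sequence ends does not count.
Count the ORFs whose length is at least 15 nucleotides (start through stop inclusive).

1

Frame 1: GCC AGA GCT AGC GCA ATG TAG CGG CGA TAT GAG TTT AGT GTG ATT CGT TGT GAC AAA — ATG at 16, stop TAG at 19 → 6 nt.
Frame 2: CCA GAG CTA GCG CAA TGT AGC GGC GAT ATG AGT TTA GTG TGA TTC GTT GTG ACA — ATG at 29, stop TGA at 41 → 15 nt.
Frame 3: CAG AGC TAG CGC AAT GTA GCG GCG ATA TGA GTT TAG TGT GAT TCG TTG TGA CAA — no ATG→stop ORF.
ORFs ≥ 15 nucleotides: frame 2 29–43 (15 nucleotides). Count = 1.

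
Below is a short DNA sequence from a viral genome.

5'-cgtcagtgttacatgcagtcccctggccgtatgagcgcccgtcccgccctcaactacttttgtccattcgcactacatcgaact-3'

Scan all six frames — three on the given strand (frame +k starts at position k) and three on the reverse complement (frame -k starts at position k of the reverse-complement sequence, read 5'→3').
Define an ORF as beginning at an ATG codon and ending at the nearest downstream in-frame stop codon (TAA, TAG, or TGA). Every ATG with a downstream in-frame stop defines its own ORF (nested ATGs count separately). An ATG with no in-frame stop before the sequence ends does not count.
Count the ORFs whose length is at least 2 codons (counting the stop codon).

3

Reverse complement (5'→3'): AGTTCGATGTAGTGCGAATGGACAAAAGTAGTTGAGGGCGGGACGGGCGCTCATACGGCCAGGGGACTGCATGTAACACTGACG
Frame +1: CGT CAG TGT TAC ATG CAG TCC CCT GGC CGT ATG AGC GCC CGT CCC GCC CTC AAC TAC TTT TGT CCA TTC GCA CTA CAT CGA ACT — no ATG→stop ORF.
Frame +2: GTC AGT GTT ACA TGC AGT CCC CTG GCC GTA TGA GCG CCC GTC CCG CCC TCA ACT ACT TTT GTC CAT TCG CAC TAC ATC GAA — no ATG→stop ORF.
Frame +3: TCA GTG TTA CAT GCA GTC CCC TGG CCG TAT GAG CGC CCG TCC CGC CCT CAA CTA CTT TTG TCC ATT CGC ACT ACA TCG AAC — no ATG→stop ORF.
Frame -1: AGT TCG ATG TAG TGC GAA TGG ACA AAA GTA GTT GAG GGC GGG ACG GGC GCT CAT ACG GCC AGG GGA CTG CAT GTA ACA CTG ACG — ATG at 7, stop TAG at 10 → 6 nt.
Frame -2: GTT CGA TGT AGT GCG AAT GGA CAA AAG TAG TTG AGG GCG GGA CGG GCG CTC ATA CGG CCA GGG GAC TGC ATG TAA CAC TGA — ATG at 71, stop TAA at 74 → 6 nt.
Frame -3: TTC GAT GTA GTG CGA ATG GAC AAA AGT AGT TGA GGG CGG GAC GGG CGC TCA TAC GGC CAG GGG ACT GCA TGT AAC ACT GAC — ATG at 18, stop TGA at 33 → 18 nt.
ORFs ≥ 2 codons: frame -1 7–12 (2 codons), frame -2 71–76 (2 codons), frame -3 18–35 (6 codons). Count = 3.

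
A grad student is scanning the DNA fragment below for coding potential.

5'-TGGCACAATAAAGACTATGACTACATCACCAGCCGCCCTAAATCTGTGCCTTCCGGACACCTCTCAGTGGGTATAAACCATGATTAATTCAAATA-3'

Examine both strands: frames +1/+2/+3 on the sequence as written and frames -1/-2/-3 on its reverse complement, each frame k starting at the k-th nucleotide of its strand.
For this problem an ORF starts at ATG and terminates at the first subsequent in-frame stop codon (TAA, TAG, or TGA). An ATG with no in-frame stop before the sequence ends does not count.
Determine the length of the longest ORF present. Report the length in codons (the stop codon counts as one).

Reverse complement (5'→3'): TATTTGAATTAATCATGGTTTATACCCACTGAGAGGTGTCCGGAAGGCACAGATTTAGGGCGGCTGGTGATGTAGTCATAGTCTTTATTGTGCCA
Frame +1: TGG CAC AAT AAA GAC TAT GAC TAC ATC ACC AGC CGC CCT AAA TCT GTG CCT TCC GGA CAC CTC TCA GTG GGT ATA AAC CAT GAT TAA TTC AAA — no ATG→stop ORF.
Frame +2: GGC ACA ATA AAG ACT ATG ACT ACA TCA CCA GCC GCC CTA AAT CTG TGC CTT CCG GAC ACC TCT CAG TGG GTA TAA ACC ATG ATT AAT TCA AAT — ATG at 17, stop TAA at 74 → 60 nt.
Frame +3: GCA CAA TAA AGA CTA TGA CTA CAT CAC CAG CCG CCC TAA ATC TGT GCC TTC CGG ACA CCT CTC AGT GGG TAT AAA CCA TGA TTA ATT CAA ATA — no ATG→stop ORF.
Frame -1: TAT TTG AAT TAA TCA TGG TTT ATA CCC ACT GAG AGG TGT CCG GAA GGC ACA GAT TTA GGG CGG CTG GTG ATG TAG TCA TAG TCT TTA TTG TGC — ATG at 70, stop TAG at 73 → 6 nt.
Frame -2: ATT TGA ATT AAT CAT GGT TTA TAC CCA CTG AGA GGT GTC CGG AAG GCA CAG ATT TAG GGC GGC TGG TGA TGT AGT CAT AGT CTT TAT TGT GCC — no ATG→stop ORF.
Frame -3: TTT GAA TTA ATC ATG GTT TAT ACC CAC TGA GAG GTG TCC GGA AGG CAC AGA TTT AGG GCG GCT GGT GAT GTA GTC ATA GTC TTT ATT GTG CCA — ATG at 15, stop TGA at 30 → 18 nt.
Longest: frame +2, positions 17–76, 60 nt = 20 codons = 19 aa. → 20 codons.

20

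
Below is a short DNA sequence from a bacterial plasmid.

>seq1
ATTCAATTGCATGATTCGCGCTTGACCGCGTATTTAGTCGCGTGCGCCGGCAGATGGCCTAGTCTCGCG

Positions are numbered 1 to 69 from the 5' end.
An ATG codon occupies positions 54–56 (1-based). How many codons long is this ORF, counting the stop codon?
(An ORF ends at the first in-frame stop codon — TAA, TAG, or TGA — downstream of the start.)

3

Codons from position 54: ATG (54–56), GCC (57–59), TAG (60–62).
TAG is the first in-frame stop; that's 3 codons including the stop.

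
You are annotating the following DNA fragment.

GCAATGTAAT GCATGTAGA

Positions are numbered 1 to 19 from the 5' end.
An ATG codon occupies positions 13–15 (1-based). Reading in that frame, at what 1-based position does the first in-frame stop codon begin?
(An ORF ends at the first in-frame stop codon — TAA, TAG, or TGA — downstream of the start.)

Codons from position 13: ATG (13–15), TAG (16–18).
TAG is a stop codon; it begins at position 16.

16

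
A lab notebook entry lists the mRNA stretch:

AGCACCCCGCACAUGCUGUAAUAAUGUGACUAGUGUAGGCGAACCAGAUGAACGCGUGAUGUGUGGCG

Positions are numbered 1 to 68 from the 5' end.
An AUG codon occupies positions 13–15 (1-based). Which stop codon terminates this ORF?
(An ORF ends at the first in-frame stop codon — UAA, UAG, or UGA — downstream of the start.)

UAA

Codons from position 13: AUG (13–15), CUG (16–18), UAA (19–21).
The first in-frame stop codon is UAA.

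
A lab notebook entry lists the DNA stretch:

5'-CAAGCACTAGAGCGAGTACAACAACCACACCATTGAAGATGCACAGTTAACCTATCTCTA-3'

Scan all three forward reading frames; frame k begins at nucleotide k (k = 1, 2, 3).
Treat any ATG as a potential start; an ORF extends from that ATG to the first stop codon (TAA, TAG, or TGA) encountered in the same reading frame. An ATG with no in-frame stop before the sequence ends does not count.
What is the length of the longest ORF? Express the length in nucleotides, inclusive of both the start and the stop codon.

12

Frame 1: CAA GCA CTA GAG CGA GTA CAA CAA CCA CAC CAT TGA AGA TGC ACA GTT AAC CTA TCT CTA — no ATG→stop ORF.
Frame 2: AAG CAC TAG AGC GAG TAC AAC AAC CAC ACC ATT GAA GAT GCA CAG TTA ACC TAT CTC — no ATG→stop ORF.
Frame 3: AGC ACT AGA GCG AGT ACA ACA ACC ACA CCA TTG AAG ATG CAC AGT TAA CCT ATC TCT — ATG at 39, stop TAA at 48 → 12 nt.
Longest: frame 3, positions 39–50, 12 nt = 4 codons = 3 aa. → 12 nucleotides.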